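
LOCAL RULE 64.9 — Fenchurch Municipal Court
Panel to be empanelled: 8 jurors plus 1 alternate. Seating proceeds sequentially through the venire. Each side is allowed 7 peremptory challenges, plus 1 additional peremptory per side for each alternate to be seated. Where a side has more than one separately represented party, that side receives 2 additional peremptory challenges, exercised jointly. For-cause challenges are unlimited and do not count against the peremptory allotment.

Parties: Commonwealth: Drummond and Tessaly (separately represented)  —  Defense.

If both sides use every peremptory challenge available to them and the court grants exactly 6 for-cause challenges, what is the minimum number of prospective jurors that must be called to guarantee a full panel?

33

Seats to fill: 8 + 1 alternates = 9.
Peremptories — Commonwealth: 7 + 1×1 + 2 = 10; Defense: 7 + 1×1 = 8; total 18.
For-cause removals: 6.
Minimum venire: 9 + 18 + 6 = 33.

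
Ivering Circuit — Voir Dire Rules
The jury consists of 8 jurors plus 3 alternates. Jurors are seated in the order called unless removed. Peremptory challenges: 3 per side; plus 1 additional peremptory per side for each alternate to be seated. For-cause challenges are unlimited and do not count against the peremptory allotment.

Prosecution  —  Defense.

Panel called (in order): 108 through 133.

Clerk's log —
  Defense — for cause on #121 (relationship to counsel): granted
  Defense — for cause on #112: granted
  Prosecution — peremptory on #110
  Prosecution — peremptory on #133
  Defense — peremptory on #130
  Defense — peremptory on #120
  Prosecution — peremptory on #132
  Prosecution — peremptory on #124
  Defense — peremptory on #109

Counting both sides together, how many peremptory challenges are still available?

Prosecution allotment: 3 base + 1 × 3 alternates = 6. Defense allotment: 3 base + 1 × 3 alternates = 6.
Prosecution peremptories used: #110, #133, #132, #124 — 4.
Defense peremptories used: #130, #120, #109 — 3 (for-cause on #121, #112 don't count).
Remaining: (6 − 4) + (6 − 3) = 5.

5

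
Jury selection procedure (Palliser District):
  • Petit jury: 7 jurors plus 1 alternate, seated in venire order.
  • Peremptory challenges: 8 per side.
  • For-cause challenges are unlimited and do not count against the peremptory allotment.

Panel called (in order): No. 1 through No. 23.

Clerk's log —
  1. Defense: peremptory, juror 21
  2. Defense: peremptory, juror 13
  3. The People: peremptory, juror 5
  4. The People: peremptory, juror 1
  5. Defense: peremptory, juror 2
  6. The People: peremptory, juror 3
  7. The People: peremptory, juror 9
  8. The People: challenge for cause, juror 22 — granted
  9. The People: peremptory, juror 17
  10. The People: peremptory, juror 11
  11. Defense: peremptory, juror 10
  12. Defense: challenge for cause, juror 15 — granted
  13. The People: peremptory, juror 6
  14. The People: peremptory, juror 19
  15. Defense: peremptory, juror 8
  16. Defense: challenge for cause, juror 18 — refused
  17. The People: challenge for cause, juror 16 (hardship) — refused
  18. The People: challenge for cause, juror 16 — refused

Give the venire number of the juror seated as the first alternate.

23

Removed: #1, #2, #3, #5, #6, #8, #9, #10, #11, #13, #15, #17, #19, #21, #22. (#16, #18 stay — for-cause denied.)
Seating in order: seats 1–7 → #4, #7, #12, #14, #16, #18, #20; alternates → #23.
So alternate 1 is #23.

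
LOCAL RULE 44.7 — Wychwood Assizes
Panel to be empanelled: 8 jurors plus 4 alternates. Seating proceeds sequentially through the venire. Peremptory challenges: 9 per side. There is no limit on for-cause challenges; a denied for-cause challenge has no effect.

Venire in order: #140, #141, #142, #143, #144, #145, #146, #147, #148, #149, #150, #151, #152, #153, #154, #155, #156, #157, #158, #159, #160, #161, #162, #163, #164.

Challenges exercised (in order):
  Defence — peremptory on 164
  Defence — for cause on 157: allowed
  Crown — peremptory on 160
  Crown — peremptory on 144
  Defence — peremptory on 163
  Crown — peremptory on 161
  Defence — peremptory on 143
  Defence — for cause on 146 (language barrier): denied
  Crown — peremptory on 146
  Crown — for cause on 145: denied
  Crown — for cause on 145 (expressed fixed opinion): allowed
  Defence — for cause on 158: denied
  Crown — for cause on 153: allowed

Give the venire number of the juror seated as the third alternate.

Removed: #143, #144, #145, #146, #153, #157, #160, #161, #163, #164. (#158 stays — for-cause denied.)
Filling seats in venire order through position 11: #140, #141, #142, #147, #148, #149, #150, #151, #152, #154, #155.
So alternate 3 is #155.

155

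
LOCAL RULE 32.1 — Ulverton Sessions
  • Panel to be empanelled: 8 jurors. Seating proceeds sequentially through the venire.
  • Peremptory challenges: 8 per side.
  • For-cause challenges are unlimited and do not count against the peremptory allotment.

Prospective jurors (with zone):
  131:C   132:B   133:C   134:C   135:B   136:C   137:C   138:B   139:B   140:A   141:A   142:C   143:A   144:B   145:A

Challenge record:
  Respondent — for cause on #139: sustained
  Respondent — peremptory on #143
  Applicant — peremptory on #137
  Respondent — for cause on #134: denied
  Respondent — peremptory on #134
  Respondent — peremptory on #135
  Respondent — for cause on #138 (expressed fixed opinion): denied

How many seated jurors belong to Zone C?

Removed: #134, #135, #137, #139, #143.
Seated jurors 1–8: #131, #132, #133, #136, #138, #140, #141, #142.
Of those, in Zone C: #131, #133, #136, #142 → 4.

4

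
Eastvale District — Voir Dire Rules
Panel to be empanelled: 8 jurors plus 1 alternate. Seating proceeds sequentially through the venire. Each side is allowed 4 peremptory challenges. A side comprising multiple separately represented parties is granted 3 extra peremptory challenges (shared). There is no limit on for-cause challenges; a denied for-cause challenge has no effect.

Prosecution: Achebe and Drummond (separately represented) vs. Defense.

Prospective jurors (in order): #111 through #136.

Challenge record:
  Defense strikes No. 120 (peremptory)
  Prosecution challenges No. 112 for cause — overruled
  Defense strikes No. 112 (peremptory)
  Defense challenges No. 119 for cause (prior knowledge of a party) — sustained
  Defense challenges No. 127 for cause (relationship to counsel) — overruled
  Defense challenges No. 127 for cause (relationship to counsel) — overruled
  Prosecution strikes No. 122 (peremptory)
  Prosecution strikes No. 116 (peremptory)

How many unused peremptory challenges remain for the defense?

Defense allotment: 4.
Defense peremptories used: #120, #112 — 2 (for-cause on #119, #127, #127 don't count).
Remaining: 4 − 2 = 2.

2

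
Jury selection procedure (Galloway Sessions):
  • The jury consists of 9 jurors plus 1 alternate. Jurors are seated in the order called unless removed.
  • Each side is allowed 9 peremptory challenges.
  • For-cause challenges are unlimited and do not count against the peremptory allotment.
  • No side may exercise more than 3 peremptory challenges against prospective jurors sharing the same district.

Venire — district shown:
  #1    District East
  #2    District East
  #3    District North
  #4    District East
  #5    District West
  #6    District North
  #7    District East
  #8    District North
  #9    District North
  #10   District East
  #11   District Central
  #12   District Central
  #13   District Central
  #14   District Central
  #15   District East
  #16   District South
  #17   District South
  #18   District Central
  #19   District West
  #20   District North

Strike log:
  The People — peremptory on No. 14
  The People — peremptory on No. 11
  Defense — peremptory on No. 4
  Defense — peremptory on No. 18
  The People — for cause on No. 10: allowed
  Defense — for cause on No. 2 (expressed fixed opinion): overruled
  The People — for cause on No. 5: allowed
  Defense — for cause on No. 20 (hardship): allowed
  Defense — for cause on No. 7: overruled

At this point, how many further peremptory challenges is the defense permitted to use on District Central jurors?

Defense peremptories so far: #4, #18 — 2 of 9 used, 7 left overall.
Against District Central: #18 — 1 used; per-district cap 3 leaves 2.
Binding limit: min(7, 2) = 2.

2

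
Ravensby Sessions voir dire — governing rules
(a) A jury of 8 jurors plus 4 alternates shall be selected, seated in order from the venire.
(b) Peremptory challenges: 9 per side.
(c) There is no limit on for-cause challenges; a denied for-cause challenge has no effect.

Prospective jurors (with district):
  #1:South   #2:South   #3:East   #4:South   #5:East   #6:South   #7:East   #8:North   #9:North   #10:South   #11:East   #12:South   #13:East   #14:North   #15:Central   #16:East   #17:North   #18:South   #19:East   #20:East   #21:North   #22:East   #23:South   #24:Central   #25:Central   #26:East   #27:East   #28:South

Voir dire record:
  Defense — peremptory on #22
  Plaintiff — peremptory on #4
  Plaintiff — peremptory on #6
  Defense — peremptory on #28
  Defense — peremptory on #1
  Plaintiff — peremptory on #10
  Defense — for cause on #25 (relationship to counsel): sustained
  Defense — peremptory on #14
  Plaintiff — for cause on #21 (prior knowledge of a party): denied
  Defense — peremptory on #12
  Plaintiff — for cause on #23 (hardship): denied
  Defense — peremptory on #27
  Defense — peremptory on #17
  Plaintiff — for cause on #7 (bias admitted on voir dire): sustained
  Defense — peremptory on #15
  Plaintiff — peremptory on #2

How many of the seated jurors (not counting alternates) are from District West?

0

Removed: #1, #2, #4, #6, #7, #10, #12, #14, #15, #17, #22, #25, #27, #28.
Seated jurors 1–8: #3, #5, #8, #9, #11, #13, #16, #18 (alternates #19, #20, #21, #23 not counted).
None of those are in District West → 0.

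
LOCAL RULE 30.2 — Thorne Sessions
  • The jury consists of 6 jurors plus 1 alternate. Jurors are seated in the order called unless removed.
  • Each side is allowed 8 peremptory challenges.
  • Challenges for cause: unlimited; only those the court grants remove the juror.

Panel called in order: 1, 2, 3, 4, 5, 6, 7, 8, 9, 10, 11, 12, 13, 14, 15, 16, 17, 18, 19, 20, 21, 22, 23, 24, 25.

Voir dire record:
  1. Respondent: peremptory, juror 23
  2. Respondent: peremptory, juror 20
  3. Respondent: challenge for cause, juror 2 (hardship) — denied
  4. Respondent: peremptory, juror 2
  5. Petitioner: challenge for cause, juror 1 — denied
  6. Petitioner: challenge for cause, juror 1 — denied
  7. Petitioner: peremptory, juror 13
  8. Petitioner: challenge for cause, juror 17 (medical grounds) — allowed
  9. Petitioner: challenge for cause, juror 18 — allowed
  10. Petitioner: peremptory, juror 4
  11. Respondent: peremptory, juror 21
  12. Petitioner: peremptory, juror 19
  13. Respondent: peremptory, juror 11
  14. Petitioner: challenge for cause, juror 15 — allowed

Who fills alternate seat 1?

9

Removed: #2, #4, #11, #13, #15, #17, #18, #19, #20, #21, #23. (#1 stays — for-cause denied.)
Filling seats in venire order through position 7: #1, #3, #5, #6, #7, #8, #9.
So alternate 1 is #9.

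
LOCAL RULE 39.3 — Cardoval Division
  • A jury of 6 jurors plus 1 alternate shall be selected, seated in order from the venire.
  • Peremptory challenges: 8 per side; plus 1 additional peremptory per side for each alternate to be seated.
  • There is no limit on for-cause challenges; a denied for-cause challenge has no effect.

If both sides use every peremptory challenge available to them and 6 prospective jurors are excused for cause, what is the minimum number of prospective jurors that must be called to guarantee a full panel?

Seats to fill: 6 + 1 alternates = 7.
Peremptories: 8 + 1×1 = 9 per side × 2 sides = 18.
For-cause removals: 6.
Minimum venire: 7 + 18 + 6 = 31.

31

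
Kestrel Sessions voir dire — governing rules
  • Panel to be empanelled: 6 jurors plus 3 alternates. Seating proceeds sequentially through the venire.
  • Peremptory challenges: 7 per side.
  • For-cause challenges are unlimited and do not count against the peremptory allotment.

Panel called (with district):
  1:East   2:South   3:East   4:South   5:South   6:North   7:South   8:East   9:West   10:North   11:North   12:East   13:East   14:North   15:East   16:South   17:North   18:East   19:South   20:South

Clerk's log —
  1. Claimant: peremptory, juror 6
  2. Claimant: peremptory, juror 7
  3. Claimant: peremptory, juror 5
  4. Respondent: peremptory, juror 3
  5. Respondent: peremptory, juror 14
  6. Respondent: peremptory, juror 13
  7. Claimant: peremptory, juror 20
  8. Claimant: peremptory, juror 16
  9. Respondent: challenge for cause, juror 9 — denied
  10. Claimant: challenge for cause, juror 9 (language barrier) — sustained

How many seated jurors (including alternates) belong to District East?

4

Removed: #3, #5, #6, #7, #9, #13, #14, #16, #20.
Seated (9 incl. alternates): #1, #2, #4, #8, #10, #11, #12, #15, #17.
Of those, in District East: #1, #8, #12, #15 → 4.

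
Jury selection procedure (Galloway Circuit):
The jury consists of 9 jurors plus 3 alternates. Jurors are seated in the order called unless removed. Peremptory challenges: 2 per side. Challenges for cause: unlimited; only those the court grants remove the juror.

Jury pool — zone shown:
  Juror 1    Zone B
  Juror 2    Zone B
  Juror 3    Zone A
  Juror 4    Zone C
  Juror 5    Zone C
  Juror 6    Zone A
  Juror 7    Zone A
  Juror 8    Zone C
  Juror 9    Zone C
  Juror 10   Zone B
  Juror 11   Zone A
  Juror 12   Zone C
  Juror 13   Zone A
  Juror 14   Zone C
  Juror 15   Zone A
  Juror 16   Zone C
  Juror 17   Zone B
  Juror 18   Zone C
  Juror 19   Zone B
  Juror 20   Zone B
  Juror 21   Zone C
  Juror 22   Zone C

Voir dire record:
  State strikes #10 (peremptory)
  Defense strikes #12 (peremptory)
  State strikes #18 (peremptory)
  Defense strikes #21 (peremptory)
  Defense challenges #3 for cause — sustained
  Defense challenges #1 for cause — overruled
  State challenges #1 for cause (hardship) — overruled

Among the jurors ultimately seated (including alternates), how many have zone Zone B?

Removed: #3, #10, #12, #18, #21.
Seated (12 incl. alternates): #1, #2, #4, #5, #6, #7, #8, #9, #11, #13, #14, #15.
Of those, in Zone B: #1, #2 → 2.

2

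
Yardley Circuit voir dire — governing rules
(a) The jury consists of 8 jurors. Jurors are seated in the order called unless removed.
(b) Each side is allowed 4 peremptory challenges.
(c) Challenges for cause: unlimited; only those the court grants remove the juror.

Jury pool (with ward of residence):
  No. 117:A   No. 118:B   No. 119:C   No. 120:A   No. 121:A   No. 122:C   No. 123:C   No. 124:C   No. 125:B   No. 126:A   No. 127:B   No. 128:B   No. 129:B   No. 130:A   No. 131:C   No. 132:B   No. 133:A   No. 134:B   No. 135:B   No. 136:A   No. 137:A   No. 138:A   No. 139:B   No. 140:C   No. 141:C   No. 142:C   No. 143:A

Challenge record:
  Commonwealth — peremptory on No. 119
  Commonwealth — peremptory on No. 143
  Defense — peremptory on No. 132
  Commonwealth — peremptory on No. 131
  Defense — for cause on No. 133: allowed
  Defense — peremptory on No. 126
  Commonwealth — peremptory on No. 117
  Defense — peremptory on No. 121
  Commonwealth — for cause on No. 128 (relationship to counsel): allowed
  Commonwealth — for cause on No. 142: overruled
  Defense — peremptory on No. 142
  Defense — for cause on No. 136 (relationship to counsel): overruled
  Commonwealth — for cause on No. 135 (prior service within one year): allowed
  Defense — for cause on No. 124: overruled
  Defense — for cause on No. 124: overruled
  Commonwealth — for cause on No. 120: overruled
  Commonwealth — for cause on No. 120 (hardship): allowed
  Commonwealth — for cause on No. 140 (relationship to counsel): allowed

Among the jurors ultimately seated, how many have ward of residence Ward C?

Removed: #117, #119, #120, #121, #126, #128, #131, #132, #133, #135, #140, #142, #143.
Seated jurors 1–8: #118, #122, #123, #124, #125, #127, #129, #130.
Of those, in Ward C: #122, #123, #124 → 3.

3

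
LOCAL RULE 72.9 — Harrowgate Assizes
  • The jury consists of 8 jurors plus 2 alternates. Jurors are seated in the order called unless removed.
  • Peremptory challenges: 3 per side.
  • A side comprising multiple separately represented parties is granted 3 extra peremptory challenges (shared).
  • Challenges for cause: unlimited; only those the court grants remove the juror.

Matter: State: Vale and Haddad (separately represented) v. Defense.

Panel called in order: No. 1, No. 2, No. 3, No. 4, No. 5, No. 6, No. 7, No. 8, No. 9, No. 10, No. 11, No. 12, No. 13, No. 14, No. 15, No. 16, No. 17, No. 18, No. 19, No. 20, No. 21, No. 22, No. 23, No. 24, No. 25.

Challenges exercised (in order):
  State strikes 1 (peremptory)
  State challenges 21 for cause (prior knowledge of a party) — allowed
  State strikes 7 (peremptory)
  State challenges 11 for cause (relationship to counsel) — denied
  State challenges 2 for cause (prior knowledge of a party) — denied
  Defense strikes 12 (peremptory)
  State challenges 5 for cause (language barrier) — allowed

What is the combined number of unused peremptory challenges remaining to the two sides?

State allotment: 3 base + 3 multi-party = 6. Defense allotment: 3.
State peremptories used: #1, #7 — 2 (for-cause on #21, #11, #2, #5 don't count).
Defense peremptories used: #12 — 1.
Remaining: (6 − 2) + (3 − 1) = 6.

6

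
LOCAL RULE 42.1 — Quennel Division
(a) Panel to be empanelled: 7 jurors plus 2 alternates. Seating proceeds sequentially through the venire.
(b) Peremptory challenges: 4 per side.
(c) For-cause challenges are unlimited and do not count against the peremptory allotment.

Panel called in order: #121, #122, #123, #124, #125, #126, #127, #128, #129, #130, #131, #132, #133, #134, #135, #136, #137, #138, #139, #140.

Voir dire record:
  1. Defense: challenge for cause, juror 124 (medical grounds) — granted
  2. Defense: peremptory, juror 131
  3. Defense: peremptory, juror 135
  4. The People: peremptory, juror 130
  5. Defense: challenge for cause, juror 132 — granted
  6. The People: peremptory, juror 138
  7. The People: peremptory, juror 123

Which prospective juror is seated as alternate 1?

133

Removed: #123, #124, #130, #131, #132, #135, #138.
Filling seats in venire order through position 8: #121, #122, #125, #126, #127, #128, #129, #133.
So alternate 1 is #133.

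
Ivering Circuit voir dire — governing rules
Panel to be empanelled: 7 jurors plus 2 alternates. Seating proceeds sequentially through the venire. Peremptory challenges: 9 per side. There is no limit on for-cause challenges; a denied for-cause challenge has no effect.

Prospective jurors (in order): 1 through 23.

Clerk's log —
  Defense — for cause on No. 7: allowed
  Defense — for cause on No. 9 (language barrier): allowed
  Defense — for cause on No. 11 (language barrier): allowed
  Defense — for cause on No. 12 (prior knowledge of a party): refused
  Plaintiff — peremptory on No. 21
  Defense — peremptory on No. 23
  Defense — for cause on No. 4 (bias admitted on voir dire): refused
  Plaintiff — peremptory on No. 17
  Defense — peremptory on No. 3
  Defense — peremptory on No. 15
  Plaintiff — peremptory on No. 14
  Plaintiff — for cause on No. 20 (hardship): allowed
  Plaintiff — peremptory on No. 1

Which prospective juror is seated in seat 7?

12

Removed: #1, #3, #7, #9, #11, #14, #15, #17, #20, #21, #23. (#4, #12 stay — for-cause denied.)
Seating in order: seats 1–7 → #2, #4, #5, #6, #8, #10, #12; alternates → #13, #16.
So seat 7 is #12.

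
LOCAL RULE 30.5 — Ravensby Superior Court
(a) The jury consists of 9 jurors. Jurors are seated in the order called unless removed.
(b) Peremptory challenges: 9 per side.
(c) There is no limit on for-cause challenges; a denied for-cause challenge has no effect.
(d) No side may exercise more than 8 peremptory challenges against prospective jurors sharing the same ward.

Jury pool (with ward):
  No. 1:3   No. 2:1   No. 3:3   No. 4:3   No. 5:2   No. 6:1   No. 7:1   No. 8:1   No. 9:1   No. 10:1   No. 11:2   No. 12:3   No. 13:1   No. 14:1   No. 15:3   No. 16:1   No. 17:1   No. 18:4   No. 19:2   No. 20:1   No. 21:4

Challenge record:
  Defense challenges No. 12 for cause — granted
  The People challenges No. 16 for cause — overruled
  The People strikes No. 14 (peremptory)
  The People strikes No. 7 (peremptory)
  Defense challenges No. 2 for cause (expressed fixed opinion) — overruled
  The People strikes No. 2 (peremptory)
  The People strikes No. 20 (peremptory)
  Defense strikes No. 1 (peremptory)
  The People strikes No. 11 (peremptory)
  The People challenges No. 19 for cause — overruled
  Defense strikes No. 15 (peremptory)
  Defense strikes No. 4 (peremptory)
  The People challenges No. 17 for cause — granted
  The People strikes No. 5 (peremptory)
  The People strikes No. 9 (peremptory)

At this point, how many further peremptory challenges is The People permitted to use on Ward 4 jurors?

The People peremptories so far: #14, #7, #2, #20, #11, #5, #9 — 7 of 9 used, 2 left overall.
Against Ward 4: none yet — per-ward cap 8 leaves 8.
Binding limit: min(2, 8) = 2.

2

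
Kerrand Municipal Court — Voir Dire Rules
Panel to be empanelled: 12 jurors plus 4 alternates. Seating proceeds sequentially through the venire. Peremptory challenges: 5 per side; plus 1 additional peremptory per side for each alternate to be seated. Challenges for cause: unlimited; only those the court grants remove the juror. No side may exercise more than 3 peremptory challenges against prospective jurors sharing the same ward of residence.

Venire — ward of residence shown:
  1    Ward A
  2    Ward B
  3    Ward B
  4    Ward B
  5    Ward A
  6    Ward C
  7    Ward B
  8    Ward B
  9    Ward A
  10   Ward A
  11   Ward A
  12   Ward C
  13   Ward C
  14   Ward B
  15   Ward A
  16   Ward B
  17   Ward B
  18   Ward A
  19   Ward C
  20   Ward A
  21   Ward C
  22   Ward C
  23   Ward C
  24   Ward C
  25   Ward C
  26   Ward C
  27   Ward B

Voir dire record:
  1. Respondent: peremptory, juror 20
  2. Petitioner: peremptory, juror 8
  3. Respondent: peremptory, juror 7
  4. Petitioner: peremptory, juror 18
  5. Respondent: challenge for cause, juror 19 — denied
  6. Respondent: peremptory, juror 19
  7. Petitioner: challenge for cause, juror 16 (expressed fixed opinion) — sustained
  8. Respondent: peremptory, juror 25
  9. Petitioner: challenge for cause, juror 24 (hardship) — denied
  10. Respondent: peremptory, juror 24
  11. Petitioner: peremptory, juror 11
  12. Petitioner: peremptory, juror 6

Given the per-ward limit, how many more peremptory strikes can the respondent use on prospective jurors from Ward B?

2

Respondent peremptories so far: #20, #7, #19, #25, #24 — 5 of 9 used, 4 left overall.
Against Ward B: #7 — 1 used; per-ward cap 3 leaves 2.
Binding limit: min(4, 2) = 2.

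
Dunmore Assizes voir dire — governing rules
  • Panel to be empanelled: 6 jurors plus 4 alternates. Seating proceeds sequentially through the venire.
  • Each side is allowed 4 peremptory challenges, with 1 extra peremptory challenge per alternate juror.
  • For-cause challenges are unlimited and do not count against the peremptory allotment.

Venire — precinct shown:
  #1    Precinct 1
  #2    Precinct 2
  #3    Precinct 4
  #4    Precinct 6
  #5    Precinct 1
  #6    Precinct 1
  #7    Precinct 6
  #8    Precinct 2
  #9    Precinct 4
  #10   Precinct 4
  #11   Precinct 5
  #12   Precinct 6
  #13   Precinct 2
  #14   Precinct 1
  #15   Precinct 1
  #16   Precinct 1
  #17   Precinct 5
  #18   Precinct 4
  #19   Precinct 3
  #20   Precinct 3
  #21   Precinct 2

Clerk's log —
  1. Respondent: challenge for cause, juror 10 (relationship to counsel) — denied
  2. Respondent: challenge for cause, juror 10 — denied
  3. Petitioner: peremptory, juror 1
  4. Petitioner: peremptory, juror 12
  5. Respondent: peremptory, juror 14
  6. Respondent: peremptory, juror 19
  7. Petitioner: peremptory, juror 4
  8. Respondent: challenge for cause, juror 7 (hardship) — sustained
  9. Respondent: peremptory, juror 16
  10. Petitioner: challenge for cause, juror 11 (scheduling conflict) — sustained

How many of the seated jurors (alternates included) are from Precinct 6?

Removed: #1, #4, #7, #11, #12, #14, #16, #19.
Seated (10 incl. alternates): #2, #3, #5, #6, #8, #9, #10, #13, #15, #17.
None of those are in Precinct 6 → 0.

0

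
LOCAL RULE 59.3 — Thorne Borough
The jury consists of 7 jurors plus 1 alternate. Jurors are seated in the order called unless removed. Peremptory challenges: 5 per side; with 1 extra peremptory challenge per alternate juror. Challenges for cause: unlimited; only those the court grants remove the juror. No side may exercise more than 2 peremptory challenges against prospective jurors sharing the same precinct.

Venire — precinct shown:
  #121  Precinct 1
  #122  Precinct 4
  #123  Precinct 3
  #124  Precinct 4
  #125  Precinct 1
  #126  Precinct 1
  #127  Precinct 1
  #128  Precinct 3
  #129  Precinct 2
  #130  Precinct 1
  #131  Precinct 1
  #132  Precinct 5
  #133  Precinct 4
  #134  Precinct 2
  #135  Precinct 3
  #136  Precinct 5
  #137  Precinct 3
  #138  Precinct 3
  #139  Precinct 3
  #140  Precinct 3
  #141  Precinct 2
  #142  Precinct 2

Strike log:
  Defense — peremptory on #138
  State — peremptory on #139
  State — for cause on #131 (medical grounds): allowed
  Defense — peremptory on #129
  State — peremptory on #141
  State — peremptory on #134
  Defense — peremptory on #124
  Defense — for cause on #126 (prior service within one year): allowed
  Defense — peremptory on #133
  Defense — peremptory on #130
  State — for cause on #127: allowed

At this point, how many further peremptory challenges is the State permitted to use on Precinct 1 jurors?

State peremptories so far: #139, #141, #134 — 3 of 6 used, 3 left overall.
Against Precinct 1: none yet — per-precinct cap 2 leaves 2.
Binding limit: min(3, 2) = 2.

2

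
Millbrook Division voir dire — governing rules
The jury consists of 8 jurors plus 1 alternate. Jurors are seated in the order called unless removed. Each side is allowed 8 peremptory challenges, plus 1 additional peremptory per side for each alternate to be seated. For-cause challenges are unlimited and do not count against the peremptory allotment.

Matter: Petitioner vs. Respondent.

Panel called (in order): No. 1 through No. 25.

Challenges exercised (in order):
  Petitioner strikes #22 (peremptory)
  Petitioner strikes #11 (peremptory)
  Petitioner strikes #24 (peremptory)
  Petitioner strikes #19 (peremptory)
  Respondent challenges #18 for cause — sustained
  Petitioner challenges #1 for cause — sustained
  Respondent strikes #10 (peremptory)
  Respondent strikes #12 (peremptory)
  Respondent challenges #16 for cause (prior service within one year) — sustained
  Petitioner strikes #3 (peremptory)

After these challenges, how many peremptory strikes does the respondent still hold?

7

Respondent allotment: 8 base + 1 × 1 alternate = 9.
Respondent peremptories used: #10, #12 — 2 (for-cause on #18, #16 don't count).
Remaining: 9 − 2 = 7.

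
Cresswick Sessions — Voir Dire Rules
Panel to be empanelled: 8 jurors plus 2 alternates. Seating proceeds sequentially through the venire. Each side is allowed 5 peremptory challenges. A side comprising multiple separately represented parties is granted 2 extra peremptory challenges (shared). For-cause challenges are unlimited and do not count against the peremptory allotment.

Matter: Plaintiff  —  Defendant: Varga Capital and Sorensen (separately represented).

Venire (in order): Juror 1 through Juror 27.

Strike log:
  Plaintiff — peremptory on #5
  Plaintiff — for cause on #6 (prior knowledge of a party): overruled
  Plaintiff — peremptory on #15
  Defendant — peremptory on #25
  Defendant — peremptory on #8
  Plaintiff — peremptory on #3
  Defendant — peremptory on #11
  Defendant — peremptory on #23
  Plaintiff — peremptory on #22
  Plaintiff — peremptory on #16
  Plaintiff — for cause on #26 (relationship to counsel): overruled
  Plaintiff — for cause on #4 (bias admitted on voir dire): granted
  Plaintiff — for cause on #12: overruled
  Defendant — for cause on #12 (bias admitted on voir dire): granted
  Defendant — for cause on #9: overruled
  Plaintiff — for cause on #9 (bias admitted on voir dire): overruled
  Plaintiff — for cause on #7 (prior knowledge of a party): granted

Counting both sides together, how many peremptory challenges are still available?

Plaintiff allotment: 5. Defendant allotment: 5 base + 2 multi-party = 7.
Plaintiff peremptories used: #5, #15, #3, #22, #16 — 5 (for-cause on #6, #26, #4, #12, #9, #7 don't count).
Defendant peremptories used: #25, #8, #11, #23 — 4 (for-cause on #12, #9 don't count).
Remaining: (5 − 5) + (7 − 4) = 3.

3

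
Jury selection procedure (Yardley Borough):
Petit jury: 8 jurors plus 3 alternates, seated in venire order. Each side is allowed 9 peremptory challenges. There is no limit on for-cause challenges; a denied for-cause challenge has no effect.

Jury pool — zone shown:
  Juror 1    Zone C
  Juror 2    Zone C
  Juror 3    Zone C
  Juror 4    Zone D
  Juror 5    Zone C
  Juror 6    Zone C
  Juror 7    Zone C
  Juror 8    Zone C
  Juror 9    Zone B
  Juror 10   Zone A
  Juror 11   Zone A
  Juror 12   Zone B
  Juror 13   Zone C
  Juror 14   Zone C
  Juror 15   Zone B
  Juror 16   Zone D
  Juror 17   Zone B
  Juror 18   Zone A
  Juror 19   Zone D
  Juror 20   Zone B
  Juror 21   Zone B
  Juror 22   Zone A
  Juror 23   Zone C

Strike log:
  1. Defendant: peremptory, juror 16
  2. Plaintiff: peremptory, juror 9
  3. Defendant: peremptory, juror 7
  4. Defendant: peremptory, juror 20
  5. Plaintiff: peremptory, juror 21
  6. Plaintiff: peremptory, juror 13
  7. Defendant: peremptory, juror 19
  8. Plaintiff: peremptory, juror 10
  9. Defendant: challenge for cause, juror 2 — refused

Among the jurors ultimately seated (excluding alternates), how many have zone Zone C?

6

Removed: #7, #9, #10, #13, #16, #19, #20, #21.
Seated jurors 1–8: #1, #2, #3, #4, #5, #6, #8, #11 (alternates #12, #14, #15 not counted).
Of those, in Zone C: #1, #2, #3, #5, #6, #8 → 6.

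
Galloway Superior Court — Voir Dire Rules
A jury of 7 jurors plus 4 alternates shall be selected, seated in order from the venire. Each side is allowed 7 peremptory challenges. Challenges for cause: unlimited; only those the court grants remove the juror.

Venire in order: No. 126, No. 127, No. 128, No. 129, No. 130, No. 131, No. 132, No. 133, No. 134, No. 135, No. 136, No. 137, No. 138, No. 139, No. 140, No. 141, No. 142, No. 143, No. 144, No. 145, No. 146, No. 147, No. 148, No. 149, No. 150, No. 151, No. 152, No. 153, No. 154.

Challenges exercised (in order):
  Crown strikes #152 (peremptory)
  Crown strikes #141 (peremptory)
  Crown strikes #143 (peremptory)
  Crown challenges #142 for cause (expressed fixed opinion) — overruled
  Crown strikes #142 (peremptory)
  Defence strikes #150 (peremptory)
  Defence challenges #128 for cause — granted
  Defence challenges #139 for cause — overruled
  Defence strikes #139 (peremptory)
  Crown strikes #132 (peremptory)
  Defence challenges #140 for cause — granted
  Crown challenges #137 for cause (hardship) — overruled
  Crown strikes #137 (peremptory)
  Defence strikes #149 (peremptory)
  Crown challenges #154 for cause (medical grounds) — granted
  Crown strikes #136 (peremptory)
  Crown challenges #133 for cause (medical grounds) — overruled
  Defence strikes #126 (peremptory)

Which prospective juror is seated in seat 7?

135

Removed: #126, #128, #132, #136, #137, #139, #140, #141, #142, #143, #149, #150, #152, #154. (#133 stays — for-cause denied.)
Seating in order: seats 1–7 → #127, #129, #130, #131, #133, #134, #135; alternates → #138, #144, #145, #146.
So seat 7 is #135.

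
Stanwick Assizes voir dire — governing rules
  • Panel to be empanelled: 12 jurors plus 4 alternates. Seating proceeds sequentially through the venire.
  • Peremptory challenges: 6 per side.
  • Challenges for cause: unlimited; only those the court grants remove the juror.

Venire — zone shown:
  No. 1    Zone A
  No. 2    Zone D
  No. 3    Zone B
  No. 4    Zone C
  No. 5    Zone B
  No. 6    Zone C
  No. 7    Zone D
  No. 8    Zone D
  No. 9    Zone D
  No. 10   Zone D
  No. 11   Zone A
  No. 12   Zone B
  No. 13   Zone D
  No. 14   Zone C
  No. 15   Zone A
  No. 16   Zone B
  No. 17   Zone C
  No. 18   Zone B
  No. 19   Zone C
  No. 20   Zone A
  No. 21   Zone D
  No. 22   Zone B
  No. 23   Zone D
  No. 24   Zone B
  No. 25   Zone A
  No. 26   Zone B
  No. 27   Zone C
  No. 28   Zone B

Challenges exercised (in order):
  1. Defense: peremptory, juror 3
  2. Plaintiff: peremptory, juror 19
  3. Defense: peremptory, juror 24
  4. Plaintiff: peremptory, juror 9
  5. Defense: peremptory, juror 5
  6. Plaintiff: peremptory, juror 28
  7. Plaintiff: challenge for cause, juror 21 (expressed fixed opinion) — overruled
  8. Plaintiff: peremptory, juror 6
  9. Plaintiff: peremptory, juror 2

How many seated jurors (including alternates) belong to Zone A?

Removed: #2, #3, #5, #6, #9, #19, #24, #28.
Seated (16 incl. alternates): #1, #4, #7, #8, #10, #11, #12, #13, #14, #15, #16, #17, #18, #20, #21, #22.
Of those, in Zone A: #1, #11, #15, #20 → 4.

4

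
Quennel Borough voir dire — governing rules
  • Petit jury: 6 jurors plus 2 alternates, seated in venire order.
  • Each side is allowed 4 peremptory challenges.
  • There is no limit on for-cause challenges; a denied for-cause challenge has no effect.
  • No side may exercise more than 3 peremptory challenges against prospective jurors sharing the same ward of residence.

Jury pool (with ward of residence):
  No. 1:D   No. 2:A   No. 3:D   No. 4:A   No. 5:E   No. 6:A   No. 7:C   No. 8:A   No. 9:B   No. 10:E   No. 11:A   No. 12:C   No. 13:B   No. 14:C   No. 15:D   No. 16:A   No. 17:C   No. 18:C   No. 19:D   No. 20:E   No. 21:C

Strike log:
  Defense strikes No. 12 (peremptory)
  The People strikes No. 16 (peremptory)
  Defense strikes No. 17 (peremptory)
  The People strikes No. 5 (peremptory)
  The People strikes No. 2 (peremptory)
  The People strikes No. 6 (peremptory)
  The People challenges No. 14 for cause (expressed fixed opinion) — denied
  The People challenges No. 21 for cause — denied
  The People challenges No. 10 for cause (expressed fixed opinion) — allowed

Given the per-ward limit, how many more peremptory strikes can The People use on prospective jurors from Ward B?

0

The People peremptories so far: #16, #5, #2, #6 — 4 of 4 used, 0 left overall.
Against Ward B: none yet — per-ward cap 3 leaves 3.
Binding limit: min(0, 3) = 0.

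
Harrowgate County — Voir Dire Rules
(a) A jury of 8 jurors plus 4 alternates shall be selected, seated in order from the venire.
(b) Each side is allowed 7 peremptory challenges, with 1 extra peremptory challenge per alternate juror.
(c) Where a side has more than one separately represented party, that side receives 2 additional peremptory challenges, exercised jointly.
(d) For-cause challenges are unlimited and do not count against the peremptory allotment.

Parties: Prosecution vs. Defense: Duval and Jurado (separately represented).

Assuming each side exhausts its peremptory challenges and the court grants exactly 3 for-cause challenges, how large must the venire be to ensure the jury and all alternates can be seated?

Seats to fill: 8 + 4 alternates = 12.
Peremptories — Prosecution: 7 + 1×4 = 11; Defense: 7 + 1×4 + 2 = 13; total 24.
For-cause removals: 3.
Minimum venire: 12 + 24 + 3 = 39.

39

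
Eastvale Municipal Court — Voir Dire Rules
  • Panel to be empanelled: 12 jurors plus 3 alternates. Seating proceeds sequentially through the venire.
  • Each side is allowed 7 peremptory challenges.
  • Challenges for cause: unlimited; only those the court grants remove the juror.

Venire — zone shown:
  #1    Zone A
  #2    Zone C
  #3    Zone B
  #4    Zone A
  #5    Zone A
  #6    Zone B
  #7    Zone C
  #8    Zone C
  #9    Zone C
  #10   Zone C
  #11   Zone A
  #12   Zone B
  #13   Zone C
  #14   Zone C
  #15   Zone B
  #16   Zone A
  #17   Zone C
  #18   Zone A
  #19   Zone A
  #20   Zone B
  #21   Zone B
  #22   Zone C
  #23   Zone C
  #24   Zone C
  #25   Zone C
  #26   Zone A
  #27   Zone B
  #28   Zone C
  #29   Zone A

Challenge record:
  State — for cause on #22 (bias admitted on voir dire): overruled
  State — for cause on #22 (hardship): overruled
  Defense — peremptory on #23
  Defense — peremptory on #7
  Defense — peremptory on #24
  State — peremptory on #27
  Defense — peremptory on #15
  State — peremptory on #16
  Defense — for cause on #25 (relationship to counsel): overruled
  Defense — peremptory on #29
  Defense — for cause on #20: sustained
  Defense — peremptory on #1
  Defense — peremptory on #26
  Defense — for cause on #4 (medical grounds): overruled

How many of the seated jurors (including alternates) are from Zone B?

3

Removed: #1, #7, #15, #16, #20, #23, #24, #26, #27, #29.
Seated (15 incl. alternates): #2, #3, #4, #5, #6, #8, #9, #10, #11, #12, #13, #14, #17, #18, #19.
Of those, in Zone B: #3, #6, #12 → 3.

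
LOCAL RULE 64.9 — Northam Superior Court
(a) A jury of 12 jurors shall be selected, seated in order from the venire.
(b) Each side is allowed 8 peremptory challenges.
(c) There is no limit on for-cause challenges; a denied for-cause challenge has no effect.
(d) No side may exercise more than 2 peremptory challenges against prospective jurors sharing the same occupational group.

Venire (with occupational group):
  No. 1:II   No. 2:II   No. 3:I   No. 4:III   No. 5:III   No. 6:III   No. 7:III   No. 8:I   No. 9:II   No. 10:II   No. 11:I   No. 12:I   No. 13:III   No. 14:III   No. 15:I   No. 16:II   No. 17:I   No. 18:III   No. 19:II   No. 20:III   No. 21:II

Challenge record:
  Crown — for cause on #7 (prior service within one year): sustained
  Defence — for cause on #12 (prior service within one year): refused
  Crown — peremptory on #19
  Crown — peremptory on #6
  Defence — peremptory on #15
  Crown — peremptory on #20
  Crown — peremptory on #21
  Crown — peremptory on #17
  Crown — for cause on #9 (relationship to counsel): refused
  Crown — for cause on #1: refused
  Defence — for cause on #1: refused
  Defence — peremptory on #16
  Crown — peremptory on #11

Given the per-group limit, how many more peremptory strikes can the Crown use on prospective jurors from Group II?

Crown peremptories so far: #19, #6, #20, #21, #17, #11 — 6 of 8 used, 2 left overall.
Against Group II: #19, #21 — 2 used; per-group cap 2 leaves 0.
Binding limit: min(2, 0) = 0.

0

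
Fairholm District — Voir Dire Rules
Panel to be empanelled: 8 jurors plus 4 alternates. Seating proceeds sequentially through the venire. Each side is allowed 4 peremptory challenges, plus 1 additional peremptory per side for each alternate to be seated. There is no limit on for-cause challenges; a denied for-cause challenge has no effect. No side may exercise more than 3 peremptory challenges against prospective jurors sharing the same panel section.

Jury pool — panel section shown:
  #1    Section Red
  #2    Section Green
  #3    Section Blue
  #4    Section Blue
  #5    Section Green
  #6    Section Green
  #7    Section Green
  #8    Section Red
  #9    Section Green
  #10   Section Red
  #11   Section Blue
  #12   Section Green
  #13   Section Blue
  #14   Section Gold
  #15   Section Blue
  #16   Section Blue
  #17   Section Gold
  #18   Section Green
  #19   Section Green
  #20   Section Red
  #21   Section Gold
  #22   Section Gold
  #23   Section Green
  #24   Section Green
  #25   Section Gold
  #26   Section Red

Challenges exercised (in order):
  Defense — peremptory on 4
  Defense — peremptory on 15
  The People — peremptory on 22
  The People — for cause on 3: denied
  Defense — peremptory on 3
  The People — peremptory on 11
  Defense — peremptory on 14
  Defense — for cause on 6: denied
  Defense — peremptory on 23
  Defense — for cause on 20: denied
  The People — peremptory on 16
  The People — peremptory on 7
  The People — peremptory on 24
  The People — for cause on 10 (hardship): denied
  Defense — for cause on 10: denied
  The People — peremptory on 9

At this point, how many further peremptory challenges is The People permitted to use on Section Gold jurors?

The People peremptories so far: #22, #11, #16, #7, #24, #9 — 6 of 8 used, 2 left overall.
Against Section Gold: #22 — 1 used; per-section cap 3 leaves 2.
Binding limit: min(2, 2) = 2.

2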